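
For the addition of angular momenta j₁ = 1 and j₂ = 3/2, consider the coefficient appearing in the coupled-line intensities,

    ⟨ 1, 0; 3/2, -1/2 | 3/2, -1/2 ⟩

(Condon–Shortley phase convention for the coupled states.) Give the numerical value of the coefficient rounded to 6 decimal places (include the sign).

j₁+j₂−J=1  J+j₁−j₂=1  J−j₁+j₂=2  j₁+j₂+J+1=5
(j₁±m₁, j₂±m₂, J±M) = (1,1,1,2,1,2)
P² = 4/15
sum k=0..1:
  [0] +1/1 = 1
  [1] −1/2 = -1/2
S = 1/2
C² = P²·S² = 1/15 ; C = +0.258199

+√(1/15) = +0.258199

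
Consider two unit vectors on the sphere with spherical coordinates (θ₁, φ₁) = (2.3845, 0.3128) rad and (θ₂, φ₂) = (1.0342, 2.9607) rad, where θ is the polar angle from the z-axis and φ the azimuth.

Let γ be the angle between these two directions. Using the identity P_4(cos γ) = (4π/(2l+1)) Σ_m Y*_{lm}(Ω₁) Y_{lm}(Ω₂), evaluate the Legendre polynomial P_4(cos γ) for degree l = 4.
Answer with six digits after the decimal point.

0.157356

Term-by-term m-sum for l=4 (normalisation 4π/9 = 1.396263):
  term(m=-4) = (-0.009346, 0.021862)   from Y*(Ω₁)=(0.030937, 0.093482), Y(Ω₂)=(0.180957, 0.159859)
  term(m=-3) = (0.010727, 0.119247)   from Y*(Ω₁)=(-0.174215, -0.237741), Y(Ω₂)=(-0.347857, -0.209784)
  term(m=-2) = (0.048064, 0.072819)   from Y*(Ω₁)=(0.345113, 0.249309), Y(Ω₂)=(0.191672, 0.072537)
  term(m=-1) = (-0.035322, -0.019008)   from Y*(Ω₁)=(-0.156851, -0.050729), Y(Ω₂)=(0.239353, 0.043776)
  term(m=+0) = (0.084450, 0.000000)   from Y*(Ω₁)=(-0.325876, -0.000000), Y(Ω₂)=(-0.259147, 0.000000)
  term(m=+1) = (-0.035322, 0.019008)   from Y*(Ω₁)=(0.156851, -0.050729), Y(Ω₂)=(-0.239353, 0.043776)
  term(m=+2) = (0.048064, -0.072819)   from Y*(Ω₁)=(0.345113, -0.249309), Y(Ω₂)=(0.191672, -0.072537)
  term(m=+3) = (0.010727, -0.119247)   from Y*(Ω₁)=(0.174215, -0.237741), Y(Ω₂)=(0.347857, -0.209784)
  term(m=+4) = (-0.009346, -0.021862)   from Y*(Ω₁)=(0.030937, -0.093482), Y(Ω₂)=(0.180957, -0.159859)
Total Σ_m = (0.112698, 0.000000). Multiply by 1.396263: (0.157356, 0.000000). P_4(cos γ) = 0.157356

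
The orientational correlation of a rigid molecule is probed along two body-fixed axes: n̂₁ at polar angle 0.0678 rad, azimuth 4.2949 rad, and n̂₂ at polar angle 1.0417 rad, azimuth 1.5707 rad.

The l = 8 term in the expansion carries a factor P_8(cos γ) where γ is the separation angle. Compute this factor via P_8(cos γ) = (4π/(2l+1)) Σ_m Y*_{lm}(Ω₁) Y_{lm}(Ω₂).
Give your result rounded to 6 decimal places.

-0.194280

Summing Y*_{l m}(θ₁,φ₁)·Y_{l m}(θ₂,φ₂) over m ∈ [−8, 8]; prefactor 4π/(2·8+1) = 0.739198:
  m=-8: (-0.000000, 0.000000) × (0.158970, 0.000123) = (-0.000000, 0.000000)  (running Σ = (-0.000000, 0.000000))
  m=-7: (0.000000, -0.000000) × (-0.000251, 0.371802) = (0.000000, 0.000000)  (running Σ = (0.000000, 0.000000))
  m=-6: (0.000000, 0.000000) × (-0.439572, -0.000254) = (-0.000000, -0.000000)  (running Σ = (-0.000000, -0.000000))
  m=-5: (-0.000012, 0.000007) × (0.000078, -0.161678) = (0.000001, 0.000002)  (running Σ = (0.000001, 0.000002))
  m=-4: (-0.000028, -0.000280) × (-0.263957, -0.000102) = (0.000007, 0.000074)  (running Σ = (0.000008, 0.000076))
  m=-3: (0.004057, 0.001337) × (0.000090, -0.309912) = (0.000415, -0.001257)  (running Σ = (0.000423, -0.001181))
  m=-2: (-0.031000, 0.034237) × (-0.117843, -0.000023) = (0.003654, -0.004034)  (running Σ = (0.004077, -0.005215))
  m=-1: (-0.130171, -0.293466) × (0.000032, -0.333869) = (-0.097983, 0.043451)  (running Σ = (-0.093906, 0.038235))
  m=0: (1.068822, -0.000000) × (-0.070182, 0.000000) = (-0.075012, 0.000000)  (running Σ = (-0.168919, 0.038235))
  m=1: (0.130171, -0.293466) × (-0.000032, -0.333869) = (-0.097983, -0.043451)  (running Σ = (-0.266902, -0.005215))
  m=2: (-0.031000, -0.034237) × (-0.117843, 0.000023) = (0.003654, 0.004034)  (running Σ = (-0.263248, -0.001181))
  m=3: (-0.004057, 0.001337) × (-0.000090, -0.309912) = (0.000415, 0.001257)  (running Σ = (-0.262833, 0.000076))
  m=4: (-0.000028, 0.000280) × (-0.263957, 0.000102) = (0.000007, -0.000074)  (running Σ = (-0.262826, 0.000002))
  m=5: (0.000012, 0.000007) × (-0.000078, -0.161678) = (0.000001, -0.000002)  (running Σ = (-0.262825, -0.000000))
  m=6: (0.000000, -0.000000) × (-0.439572, 0.000254) = (-0.000000, 0.000000)  (running Σ = (-0.262825, 0.000000))
  m=7: (-0.000000, -0.000000) × (0.000251, 0.371802) = (0.000000, -0.000000)  (running Σ = (-0.262825, 0.000000))
  m=8: (-0.000000, -0.000000) × (0.158970, -0.000123) = (-0.000000, -0.000000)  (running Σ = (-0.262825, 0.000000))
Total Σ_m = (-0.262825, 0.000000). Multiply by 0.739198: (-0.194280, 0.000000). P_8(cos γ) = -0.194280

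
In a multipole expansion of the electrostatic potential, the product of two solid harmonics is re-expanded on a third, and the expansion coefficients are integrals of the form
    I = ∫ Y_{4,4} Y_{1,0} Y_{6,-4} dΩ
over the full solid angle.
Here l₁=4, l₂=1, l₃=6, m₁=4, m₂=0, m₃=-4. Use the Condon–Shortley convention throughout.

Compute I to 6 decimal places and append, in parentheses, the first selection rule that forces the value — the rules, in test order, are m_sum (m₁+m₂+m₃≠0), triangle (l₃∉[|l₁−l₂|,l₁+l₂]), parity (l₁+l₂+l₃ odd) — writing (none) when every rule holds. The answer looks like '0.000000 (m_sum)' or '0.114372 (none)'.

|4−1|≤6≤4+1 violated ⇒ I = 0

0.000000 (triangle)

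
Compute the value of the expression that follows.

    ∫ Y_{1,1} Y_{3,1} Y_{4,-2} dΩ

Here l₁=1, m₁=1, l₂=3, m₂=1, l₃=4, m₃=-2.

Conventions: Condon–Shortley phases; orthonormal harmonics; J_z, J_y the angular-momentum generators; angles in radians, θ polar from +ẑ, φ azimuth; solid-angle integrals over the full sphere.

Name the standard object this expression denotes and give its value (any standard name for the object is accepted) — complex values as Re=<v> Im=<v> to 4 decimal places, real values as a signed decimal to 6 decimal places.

Gaunt coefficient, +0.238414

This is a Gaunt coefficient — the integral of a triple product of spherical harmonics over the sphere.
Checks pass: Σm=0; 8 even; l₃=4∈[2,4].
(2·1+1)(2·3+1)(2·4+1) = 189
Δ: 0! 2! 6! / 9! → 1/252
sum: t=0:+1/36 = 1/36
3j²(1 3 4; 0 0 0) = Δ·Π!·Σ² = 4/63  (sign +1)
sum: t=0:+1/96 = 1/96
3j²(1 3 4; 1 1 -2) = Δ·Π!·Σ² = 5/84  (sign +1)
combine: 4πI² = 189·4/63·5/84 = 5/7
take √, sign +1: I = 0.23841361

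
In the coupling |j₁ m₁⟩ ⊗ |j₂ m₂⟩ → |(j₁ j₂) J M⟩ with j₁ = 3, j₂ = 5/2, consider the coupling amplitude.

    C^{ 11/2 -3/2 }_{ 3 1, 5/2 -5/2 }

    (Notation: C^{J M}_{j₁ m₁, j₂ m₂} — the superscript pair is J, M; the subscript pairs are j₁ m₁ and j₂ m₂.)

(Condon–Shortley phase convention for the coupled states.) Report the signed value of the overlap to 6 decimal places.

+√(1/22) = +0.213201

√[12·0!6!5!/12! · 4!2!0!5!4!7!] = √(16588800/11)
  +(−1)^0/∏(0,0,2,0,4,5)! = 1/5760  (running 1/5760)
⟨..|..⟩ = √(16588800/11)·(1/5760) = +0.213201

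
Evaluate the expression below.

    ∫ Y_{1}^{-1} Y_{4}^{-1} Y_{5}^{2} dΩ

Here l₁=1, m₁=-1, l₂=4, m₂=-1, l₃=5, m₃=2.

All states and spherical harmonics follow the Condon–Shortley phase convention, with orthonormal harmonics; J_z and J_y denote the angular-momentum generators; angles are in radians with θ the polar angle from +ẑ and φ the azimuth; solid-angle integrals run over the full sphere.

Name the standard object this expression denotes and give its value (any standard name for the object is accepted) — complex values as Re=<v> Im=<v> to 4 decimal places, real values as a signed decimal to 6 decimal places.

Gaunt coefficient, +0.225034

This is a Gaunt coefficient — the integral of a triple product of spherical harmonics over the sphere.
Rules hold: Σm=0, L=10 even, 3≤5≤5.
N = 3·9·11 = 297
Δ = 0!·2!·8!/11! = 1/495
Racah Σ t=0..0: t=0:+1/576 = 1/576
⇒ 3j(1 4 5; 0 0 0)² = 5/99, sgn -1
Racah Σ t=0..0: t=0:+1/1440 = 1/1440
⇒ 3j(1 4 5; -1 -1 2)² = 7/165, sgn -1
4πI² = N·(3j₀)²·(3jₘ)² = 7/11
I = +1·√(0.636364/4π) = 0.22503380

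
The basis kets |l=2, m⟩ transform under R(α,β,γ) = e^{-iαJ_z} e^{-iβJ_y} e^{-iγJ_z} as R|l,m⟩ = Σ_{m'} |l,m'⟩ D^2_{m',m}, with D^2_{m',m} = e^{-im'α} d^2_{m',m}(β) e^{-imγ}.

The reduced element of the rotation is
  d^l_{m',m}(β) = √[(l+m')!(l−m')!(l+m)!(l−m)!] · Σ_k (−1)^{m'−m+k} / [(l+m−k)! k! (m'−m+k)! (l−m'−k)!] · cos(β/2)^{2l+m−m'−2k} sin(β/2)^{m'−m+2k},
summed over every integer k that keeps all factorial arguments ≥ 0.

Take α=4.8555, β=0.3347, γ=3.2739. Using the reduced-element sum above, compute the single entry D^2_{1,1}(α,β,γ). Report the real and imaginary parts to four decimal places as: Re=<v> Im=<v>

Re=-0.2351 Im=-0.8318

D^2_{1,1}(4.8555,0.3347,3.2739) = e^{-i·1·4.8555}·d^2_{1,1}(0.3347)·e^{-i·1·3.2739}. Compute d first:
Half-angle: c=0.986030, s=0.166570. N=√(6·1·6·1)=6.000000
The bounds max(0,m−m')=0 and min(l+m,l−m')=1 give 2 terms
  k=0: (−1)^0·6.0000/(6)·0.9860^4·0.1666^0 = +0.945279
  k=1: (−1)^1·6.0000/(2)·0.9860^2·0.1666^2 = -0.080927
d^2_{1,1}(0.3347) = +0.945279 -0.080927 = +0.864352
Phases: e^{-i·(1)·4.8555}=+0.142623+0.989777i, e^{-i·(1)·3.2739}=-0.991260+0.131922i ⇒ D=-0.235060-0.831775i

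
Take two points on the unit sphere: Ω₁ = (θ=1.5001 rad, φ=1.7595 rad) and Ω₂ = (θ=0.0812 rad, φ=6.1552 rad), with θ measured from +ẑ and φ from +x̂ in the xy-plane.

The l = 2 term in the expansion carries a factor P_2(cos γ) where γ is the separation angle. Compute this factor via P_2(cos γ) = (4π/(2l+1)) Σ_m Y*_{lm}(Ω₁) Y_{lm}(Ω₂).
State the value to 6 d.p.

Term-by-term m-sum for l=2 (normalisation 4π/5 = 2.513274):
  term(m=-2) = -0.00079 - 0.00058j   from Y*(Ω₁)=-0.35730 - 0.14164j, Y(Ω₂)=0.00246 + 0.00064j
  term(m=-1) = -0.00106 + 0.00323j   from Y*(Ω₁)=-0.01021 + 0.05347j, Y(Ω₂)=0.06194 + 0.00797j
  term(m=+0) = -0.19403 + 0.00000j   from Y*(Ω₁)=-0.31067 + 0.00000j, Y(Ω₂)=0.62456 + 0.00000j
  term(m=+1) = -0.00106 - 0.00323j   from Y*(Ω₁)=0.01021 + 0.05347j, Y(Ω₂)=-0.06194 + 0.00797j
  term(m=+2) = -0.00079 + 0.00058j   from Y*(Ω₁)=-0.35730 + 0.14164j, Y(Ω₂)=0.00246 - 0.00064j
Total Σ_m = -0.19772 - 0.00000j. Multiply by 2.513274: -0.49693 - 0.00000j. P_2(cos γ) = -0.496934

-0.496934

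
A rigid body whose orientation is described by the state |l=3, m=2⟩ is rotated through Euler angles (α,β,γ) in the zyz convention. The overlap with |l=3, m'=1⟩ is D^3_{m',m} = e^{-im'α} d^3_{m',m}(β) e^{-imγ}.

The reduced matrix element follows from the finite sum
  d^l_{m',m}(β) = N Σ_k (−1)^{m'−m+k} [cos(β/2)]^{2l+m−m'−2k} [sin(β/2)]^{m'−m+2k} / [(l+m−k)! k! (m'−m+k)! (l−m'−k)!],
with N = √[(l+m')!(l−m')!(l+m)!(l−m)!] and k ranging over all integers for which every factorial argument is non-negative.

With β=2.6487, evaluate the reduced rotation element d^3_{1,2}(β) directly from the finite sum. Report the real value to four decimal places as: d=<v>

d=-0.0811

d^3_{1,2}(β=2.6487) via the finite sum:
With c≡cos(β/2)=0.243959 and s≡sin(β/2)=0.969785, N=[24·2·120·1]^{1/2}=75.894664
Admissible k: 1..2 (factorial args all ≥0)
  k=1: (−1)^0·75.8947/(24)·0.2440^5·0.9698^1 = +0.002650
  k=2: (−1)^1·75.8947/(12)·0.2440^3·0.9698^3 = -0.083755
d^3_{1,2}(2.6487) = +0.002650 -0.083755 = -0.081105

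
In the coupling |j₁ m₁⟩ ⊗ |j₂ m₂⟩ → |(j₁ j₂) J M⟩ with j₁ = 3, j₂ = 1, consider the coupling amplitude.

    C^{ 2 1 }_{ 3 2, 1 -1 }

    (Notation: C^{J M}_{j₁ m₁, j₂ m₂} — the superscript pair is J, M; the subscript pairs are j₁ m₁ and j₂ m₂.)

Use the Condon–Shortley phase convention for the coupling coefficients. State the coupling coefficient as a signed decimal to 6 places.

√[5·2!4!0!/7! · 5!1!0!2!3!1!] = √(480/7)
  +(−1)^0/∏(0,2,1,0,3,0)! = 1/12  (running 1/12)
⟨..|..⟩ = √(480/7)·(1/12) = +0.690066

+0.690066  (= +√(10/21))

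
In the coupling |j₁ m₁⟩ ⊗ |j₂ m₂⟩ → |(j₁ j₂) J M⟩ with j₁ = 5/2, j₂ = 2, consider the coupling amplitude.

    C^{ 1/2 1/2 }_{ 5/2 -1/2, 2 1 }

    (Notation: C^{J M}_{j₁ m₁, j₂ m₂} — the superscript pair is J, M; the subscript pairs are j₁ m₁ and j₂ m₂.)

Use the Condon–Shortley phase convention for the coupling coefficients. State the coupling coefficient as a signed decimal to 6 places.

j₁+j₂−J=4  J+j₁−j₂=1  J−j₁+j₂=0  j₁+j₂+J+1=6
(j₁±m₁, j₂±m₂, J±M) = (2,3,3,1,1,0)
P² = 24/5
sum k=3..3:
  [3] −1/6 = -1/6
S = -1/6
C² = P²·S² = 2/15 ; C = -0.365148

-0.365148  (= −√(2/15))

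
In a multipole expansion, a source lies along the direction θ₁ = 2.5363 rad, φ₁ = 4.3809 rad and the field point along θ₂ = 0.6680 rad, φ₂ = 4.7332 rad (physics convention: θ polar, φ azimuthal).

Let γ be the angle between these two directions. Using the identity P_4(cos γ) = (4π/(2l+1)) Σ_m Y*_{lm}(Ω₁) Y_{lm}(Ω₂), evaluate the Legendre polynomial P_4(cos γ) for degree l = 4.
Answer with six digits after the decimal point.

0.046378

Addition theorem: P_4(cos γ) = (4π/9) Σ_m Y*_{lm}(Ω₁) Y_{lm}(Ω₂), m = −4…4:
  m=-4: (0.011244, -0.045004) × (0.064919, -0.005417) = (0.000486, -0.002983)  (running Σ = (0.000486, -0.002983))
  m=-3: (-0.158990, -0.103333) × (-0.014571, -0.233076) = (-0.021768, 0.038562)  (running Σ = (-0.021282, 0.035580))
  m=-2: (-0.318717, 0.248882) × (-0.425013, 0.017700) = (0.131054, -0.111419)  (running Σ = (0.109772, -0.075840))
  m=-1: (0.124897, 0.362873) × (0.006292, 0.302284) = (-0.108905, 0.040037)  (running Σ = (0.000867, -0.035802))
  m=0: (-0.135591, -0.000000) × (-0.232179, 0.000000) = (0.031481, 0.000000)  (running Σ = (0.032348, -0.035802))
  m=1: (-0.124897, 0.362873) × (-0.006292, 0.302284) = (-0.108905, -0.040037)  (running Σ = (-0.076556, -0.075840))
  m=2: (-0.318717, -0.248882) × (-0.425013, -0.017700) = (0.131054, 0.111419)  (running Σ = (0.054497, 0.035580))
  m=3: (0.158990, -0.103333) × (0.014571, -0.233076) = (-0.021768, -0.038562)  (running Σ = (0.032729, -0.002983))
  m=4: (0.011244, 0.045004) × (0.064919, 0.005417) = (0.000486, 0.002983)  (running Σ = (0.033216, -0.000000))
Total Σ_m = (0.033216, -0.000000). Multiply by 1.396263: (0.046378, -0.000000). P_4(cos γ) = 0.046378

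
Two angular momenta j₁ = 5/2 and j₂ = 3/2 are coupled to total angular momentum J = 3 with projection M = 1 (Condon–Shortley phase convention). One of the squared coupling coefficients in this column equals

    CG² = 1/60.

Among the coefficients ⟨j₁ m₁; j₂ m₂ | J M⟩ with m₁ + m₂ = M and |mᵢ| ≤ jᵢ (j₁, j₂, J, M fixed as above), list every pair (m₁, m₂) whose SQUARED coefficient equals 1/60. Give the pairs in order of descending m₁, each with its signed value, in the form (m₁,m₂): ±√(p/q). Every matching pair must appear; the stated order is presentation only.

(1/2,1/2): −√(1/60)

Admissible pairs with m₁+m₂ = M = 1: (-1/2,3/2), (1/2,1/2), (3/2,-1/2), (5/2,-3/2)
  (m₁,m₂)=(5/2,-3/2): CG² = 1/8, CG = +√(1/8)
  (m₁,m₂)=(3/2,-1/2): CG² = 49/120, CG = +√(49/120)
  (m₁,m₂)=(1/2,1/2): CG² = 1/60, CG = −√(1/60)   ← matches the target
  (m₁,m₂)=(-1/2,3/2): CG² = 9/20, CG = −√(9/20)
Pairs with CG² = 1/60: (1/2,1/2): −√(1/60)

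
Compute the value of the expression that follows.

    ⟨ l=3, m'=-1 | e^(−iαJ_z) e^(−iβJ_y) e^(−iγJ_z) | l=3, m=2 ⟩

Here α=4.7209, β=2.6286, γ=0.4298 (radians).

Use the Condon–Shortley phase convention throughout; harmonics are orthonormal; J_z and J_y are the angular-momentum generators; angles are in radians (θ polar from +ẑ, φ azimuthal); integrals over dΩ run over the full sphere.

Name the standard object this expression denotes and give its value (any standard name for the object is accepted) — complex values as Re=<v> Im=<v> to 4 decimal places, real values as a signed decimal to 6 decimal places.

Wigner D-matrix element, Re=0.4406 Im=0.3862

This is a Wigner D-matrix element — the rotation-matrix element ⟨l m'| R(α,β,γ) |l m⟩ in the angular-momentum basis.
Split into d^3_{-1,2}(β=2.6286) × two z-phases.
c=cos(2.628600/2)=0.253693, s=sin(2.628600/2)=0.967285; N=√[2·24·120·1]=75.894664
Admissible k: 3..4 (factorial args all ≥0)
  k=3: (−1)^0·75.8947/(12)·0.2537^3·0.9673^3 = +0.093459
  k=4: (−1)^1·75.8947/(24)·0.2537^1·0.9673^5 = -0.679329
d^3_{-1,2}(2.6286) = +0.093459 -0.679329 = -0.585871
Phases: e^{-i·(-1)·4.7209}=+0.008511-0.999964i, e^{-i·(2)·0.4298}=+0.652741-0.757582i ⇒ D=+0.440574+0.386185i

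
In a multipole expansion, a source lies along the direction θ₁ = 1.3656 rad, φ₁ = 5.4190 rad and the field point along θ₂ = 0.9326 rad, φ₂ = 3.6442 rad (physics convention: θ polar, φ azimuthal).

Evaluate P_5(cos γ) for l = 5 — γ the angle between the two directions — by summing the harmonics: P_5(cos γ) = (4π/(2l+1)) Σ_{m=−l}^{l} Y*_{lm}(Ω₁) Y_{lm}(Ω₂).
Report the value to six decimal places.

Expand P_5 via completeness: Σ_{m} conj(Y_{5,m}) at Ω₁ times Y_{5,m} at Ω₂ —
  m=-5: Y*=-0.15927 + 0.38587j  Y=0.12548 + 0.09121j  product -0.05518 + 0.03389j
  m=-4: Y*=-0.26121 + 0.08516j  Y=-0.15486 - 0.32926j  product 0.06849 + 0.07282j
  m=-3: Y*=0.17344 + 0.10611j  Y=-0.02475 + 0.39251j  product -0.04594 + 0.06545j
  m=-2: Y*=0.04547 + 0.28617j  Y=0.02260 - 0.03560j  product 0.01122 + 0.00485j
  m=-1: Y*=0.09262 - 0.10850j  Y=0.29837 - 0.16401j  product 0.00984 - 0.04756j
  m=+0: Y*=0.29078 + 0.00000j  Y=-0.13296 + 0.00000j  product -0.03866 + 0.00000j
  m=+1: Y*=-0.09262 - 0.10850j  Y=-0.29837 - 0.16401j  product 0.00984 + 0.04756j
  m=+2: Y*=0.04547 - 0.28617j  Y=0.02260 + 0.03560j  product 0.01122 - 0.00485j
  m=+3: Y*=-0.17344 + 0.10611j  Y=0.02475 + 0.39251j  product -0.04594 - 0.06545j
  m=+4: Y*=-0.26121 - 0.08516j  Y=-0.15486 + 0.32926j  product 0.06849 - 0.07282j
  m=+5: Y*=0.15927 + 0.38587j  Y=-0.12548 + 0.09121j  product -0.05518 - 0.03389j
Total Σ_m = -0.06181 + 0.00000j. Multiply by 1.142397: -0.07061 + 0.00000j. P_5(cos γ) = -0.070611

-0.070611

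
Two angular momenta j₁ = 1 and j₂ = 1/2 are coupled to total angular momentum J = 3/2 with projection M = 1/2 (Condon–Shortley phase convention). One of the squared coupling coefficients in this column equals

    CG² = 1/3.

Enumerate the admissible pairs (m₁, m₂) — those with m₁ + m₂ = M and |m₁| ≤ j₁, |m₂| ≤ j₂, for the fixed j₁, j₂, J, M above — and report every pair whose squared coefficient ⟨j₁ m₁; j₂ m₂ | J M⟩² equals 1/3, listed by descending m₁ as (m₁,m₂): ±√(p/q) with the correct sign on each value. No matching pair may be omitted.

(1,-1/2): +√(1/3)

Admissible pairs with m₁+m₂ = M = 1/2: (0,1/2), (1,-1/2)
  (m₁,m₂)=(1,-1/2): CG² = 1/3, CG = +√(1/3)   ← matches the target
  (m₁,m₂)=(0,1/2): CG² = 2/3, CG = +√(2/3)
Pairs with CG² = 1/3: (1,-1/2): +√(1/3)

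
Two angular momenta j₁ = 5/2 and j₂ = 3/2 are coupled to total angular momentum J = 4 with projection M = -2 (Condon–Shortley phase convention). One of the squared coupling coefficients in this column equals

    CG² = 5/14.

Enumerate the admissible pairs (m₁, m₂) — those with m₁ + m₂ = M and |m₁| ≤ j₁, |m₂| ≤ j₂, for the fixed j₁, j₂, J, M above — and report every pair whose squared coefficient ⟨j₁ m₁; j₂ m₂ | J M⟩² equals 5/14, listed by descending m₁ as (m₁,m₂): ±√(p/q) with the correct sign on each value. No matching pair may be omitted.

(-1/2,-3/2): +√(5/14)

Admissible pairs with m₁+m₂ = M = -2: (-5/2,1/2), (-3/2,-1/2), (-1/2,-3/2)
  (m₁,m₂)=(-1/2,-3/2): CG² = 5/14, CG = +√(5/14)   ← matches the target
  (m₁,m₂)=(-3/2,-1/2): CG² = 15/28, CG = +√(15/28)
  (m₁,m₂)=(-5/2,1/2): CG² = 3/28, CG = +√(3/28)
Pairs with CG² = 5/14: (-1/2,-3/2): +√(5/14)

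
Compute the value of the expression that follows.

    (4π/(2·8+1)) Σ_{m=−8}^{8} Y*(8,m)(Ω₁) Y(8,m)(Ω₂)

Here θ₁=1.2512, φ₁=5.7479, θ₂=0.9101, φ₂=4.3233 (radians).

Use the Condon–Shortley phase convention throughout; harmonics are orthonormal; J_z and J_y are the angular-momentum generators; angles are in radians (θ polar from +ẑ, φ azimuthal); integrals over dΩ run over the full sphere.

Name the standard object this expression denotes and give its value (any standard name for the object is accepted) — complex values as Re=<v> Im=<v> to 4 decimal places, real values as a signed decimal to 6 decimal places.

This sum is the spherical-harmonic addition theorem: it equals the Legendre polynomial P_l(cos γ) of the angle γ between the two directions.
Summing Y*_{l m}(θ₁,φ₁)·Y_{l m}(θ₂,φ₂) over m ∈ [−8, 8]; prefactor 4π/(2·8+1) = 0.739198:
  term(m=-8) = +0.010341-0.024376i   from Y*(Ω₁)=-0.141817+0.309137i, Y(Ω₂)=-0.077820+0.002248i
  term(m=-7) = -0.093047-0.056718i   from Y*(Ω₁)=-0.370213+0.256224i, Y(Ω₂)=+0.098243+0.221199i
  term(m=-6) = -0.035906+0.043185i   from Y*(Ω₁)=-0.132141+0.009281i, Y(Ω₂)=+0.293230-0.306216i
  term(m=-5) = -0.081055-0.090394i   from Y*(Ω₁)=+0.267536+0.134276i, Y(Ω₂)=-0.377462-0.148426i
  term(m=-4) = -0.012001+0.007945i   from Y*(Ω₁)=+0.138451+0.215839i, Y(Ω₂)=+0.000810+0.056120i
  term(m=-3) = +0.026976+0.057511i   from Y*(Ω₁)=-0.006696-0.190909i, Y(Ω₂)=-0.305828+0.130576i
  term(m=-2) = +0.068144-0.020513i   from Y*(Ω₁)=+0.139659-0.255507i, Y(Ω₂)=+0.174057+0.171561i
  term(m=-1) = -0.004714-0.032011i   from Y*(Ω₁)=-0.119916+0.071115i, Y(Ω₂)=-0.088040+0.214736i
  term(m=+0) = -0.084477-0.000000i   from Y*(Ω₁)=-0.297986-0.000000i, Y(Ω₂)=+0.283493+0.000000i
  term(m=+1) = -0.004714+0.032011i   from Y*(Ω₁)=+0.119916+0.071115i, Y(Ω₂)=+0.088040+0.214736i
  term(m=+2) = +0.068144+0.020513i   from Y*(Ω₁)=+0.139659+0.255507i, Y(Ω₂)=+0.174057-0.171561i
  term(m=+3) = +0.026976-0.057511i   from Y*(Ω₁)=+0.006696-0.190909i, Y(Ω₂)=+0.305828+0.130576i
  term(m=+4) = -0.012001-0.007945i   from Y*(Ω₁)=+0.138451-0.215839i, Y(Ω₂)=+0.000810-0.056120i
  term(m=+5) = -0.081055+0.090394i   from Y*(Ω₁)=-0.267536+0.134276i, Y(Ω₂)=+0.377462-0.148426i
  term(m=+6) = -0.035906-0.043185i   from Y*(Ω₁)=-0.132141-0.009281i, Y(Ω₂)=+0.293230+0.306216i
  term(m=+7) = -0.093047+0.056718i   from Y*(Ω₁)=+0.370213+0.256224i, Y(Ω₂)=-0.098243+0.221199i
  term(m=+8) = +0.010341+0.024376i   from Y*(Ω₁)=-0.141817-0.309137i, Y(Ω₂)=-0.077820-0.002248i
Σ over m = -0.326999-0.000000i; ×(4π/17) → -0.241717-0.000000i. Real part: -0.241717

Legendre polynomial (addition theorem), -0.241717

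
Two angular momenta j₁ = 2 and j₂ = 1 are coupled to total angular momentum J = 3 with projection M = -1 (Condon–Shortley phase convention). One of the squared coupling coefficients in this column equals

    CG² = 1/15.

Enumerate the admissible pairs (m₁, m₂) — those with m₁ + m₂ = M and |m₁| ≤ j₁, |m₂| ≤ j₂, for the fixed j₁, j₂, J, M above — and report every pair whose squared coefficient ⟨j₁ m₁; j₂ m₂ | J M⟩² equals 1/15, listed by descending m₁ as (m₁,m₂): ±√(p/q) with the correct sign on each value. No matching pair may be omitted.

Admissible pairs with m₁+m₂ = M = -1: (-2,1), (-1,0), (0,-1)
  (m₁,m₂)=(0,-1): CG² = 2/5, CG = +√(2/5)
  (m₁,m₂)=(-1,0): CG² = 8/15, CG = +√(8/15)
  (m₁,m₂)=(-2,1): CG² = 1/15, CG = +√(1/15)   ← matches the target
Pairs with CG² = 1/15: (-2,1): +√(1/15)

(-2,1): +√(1/15)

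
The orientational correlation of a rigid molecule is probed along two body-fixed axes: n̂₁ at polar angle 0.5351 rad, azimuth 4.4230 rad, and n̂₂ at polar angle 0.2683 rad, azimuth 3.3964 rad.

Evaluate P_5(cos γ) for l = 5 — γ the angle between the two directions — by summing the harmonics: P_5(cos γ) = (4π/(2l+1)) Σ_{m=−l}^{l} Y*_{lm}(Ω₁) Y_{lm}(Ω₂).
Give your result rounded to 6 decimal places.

Expand P_5 via completeness: Σ_{m} conj(Y_{5,m}) at Ω₁ times Y_{5,m} at Ω₂ —
  m=-5: Y*=-0.015880-0.001977i  Y=-0.000178+0.000581i  product +0.000004-0.000009i
  m=-4: Y*=+0.034281-0.078180i  Y=+0.003662-0.005952i  product -0.000340-0.000490i
  m=-3: Y*=+0.198123+0.167770i  Y=-0.034271+0.032863i  product -0.012303+0.000761i
  m=-2: Y*=-0.387134+0.252963i  Y=+0.179357-0.100234i  product -0.044080+0.084175i
  m=-1: Y*=-0.099698-0.334841i  Y=-0.504154+0.131317i  product +0.094233+0.155720i
  m=+0: Y*=-0.231567-0.000000i  Y=+0.493439+0.000000i  product -0.114264-0.000000i
  m=+1: Y*=+0.099698-0.334841i  Y=+0.504154+0.131317i  product +0.094233-0.155720i
  m=+2: Y*=-0.387134-0.252963i  Y=+0.179357+0.100234i  product -0.044080-0.084175i
  m=+3: Y*=-0.198123+0.167770i  Y=+0.034271+0.032863i  product -0.012303-0.000761i
  m=+4: Y*=+0.034281+0.078180i  Y=+0.003662+0.005952i  product -0.000340+0.000490i
  m=+5: Y*=+0.015880-0.001977i  Y=+0.000178+0.000581i  product +0.000004+0.000009i
Σ over m = -0.039235-0.000000i; ×(4π/11) → -0.044822-0.000000i. Real part: -0.044822

-0.044822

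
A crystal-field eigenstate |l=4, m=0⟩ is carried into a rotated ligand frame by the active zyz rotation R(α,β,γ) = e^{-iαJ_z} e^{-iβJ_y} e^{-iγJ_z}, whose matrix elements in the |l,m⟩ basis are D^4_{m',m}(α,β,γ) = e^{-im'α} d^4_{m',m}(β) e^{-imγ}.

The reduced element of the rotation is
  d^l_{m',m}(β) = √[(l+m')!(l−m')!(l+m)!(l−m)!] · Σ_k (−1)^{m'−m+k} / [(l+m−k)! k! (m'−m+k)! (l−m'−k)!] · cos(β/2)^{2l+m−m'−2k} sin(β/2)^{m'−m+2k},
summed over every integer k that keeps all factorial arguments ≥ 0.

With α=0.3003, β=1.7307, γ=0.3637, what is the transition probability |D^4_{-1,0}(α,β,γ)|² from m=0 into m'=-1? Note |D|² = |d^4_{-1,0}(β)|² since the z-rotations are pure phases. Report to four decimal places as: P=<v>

P=0.0615

First d^4_{-1,0}(β=1.7307), then the phase factors e^{-i(-1)α} and e^{-i(0)γ}:
With c≡cos(β/2)=0.648374 and s≡sin(β/2)=0.761322, N=[6·120·24·24]^{1/2}=643.987578
The bounds max(0,m−m')=1 and min(l+m,l−m')=4 give 4 terms
  k=1: (−1)^0·643.9876/(144)·0.6484^7·0.7613^1 = +0.164007
  k=2: (−1)^1·643.9876/(24)·0.6484^5·0.7613^3 = -1.356747
  k=3: (−1)^2·643.9876/(24)·0.6484^3·0.7613^5 = +1.870617
  k=4: (−1)^3·643.9876/(144)·0.6484^1·0.7613^7 = -0.429853
d^4_{-1,0}(1.7307) = +0.164007 -1.356747 +1.870617 -0.429853 = +0.248024
|D^4_{-1,0}|² = |d^4_{-1,0}(β)|² = (+0.248024)² = 0.061516 (the z-rotation phases have unit modulus)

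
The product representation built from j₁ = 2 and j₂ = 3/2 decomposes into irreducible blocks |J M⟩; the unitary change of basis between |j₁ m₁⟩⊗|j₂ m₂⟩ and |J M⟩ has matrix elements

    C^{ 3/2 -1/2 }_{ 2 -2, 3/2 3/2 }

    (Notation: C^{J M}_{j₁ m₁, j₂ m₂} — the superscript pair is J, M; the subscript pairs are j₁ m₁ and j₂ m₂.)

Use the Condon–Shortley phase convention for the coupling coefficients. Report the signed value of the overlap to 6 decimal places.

j₁+j₂−J=2  J+j₁−j₂=2  J−j₁+j₂=1  j₁+j₂+J+1=6
(j₁±m₁, j₂±m₂, J±M) = (0,4,3,0,1,2)
P² = 32/5
sum k=2..2:
  [2] +1/4 = 1/4
S = 1/4
C² = P²·S² = 2/5 ; C = +0.632456

+0.632456  (= +√(2/5))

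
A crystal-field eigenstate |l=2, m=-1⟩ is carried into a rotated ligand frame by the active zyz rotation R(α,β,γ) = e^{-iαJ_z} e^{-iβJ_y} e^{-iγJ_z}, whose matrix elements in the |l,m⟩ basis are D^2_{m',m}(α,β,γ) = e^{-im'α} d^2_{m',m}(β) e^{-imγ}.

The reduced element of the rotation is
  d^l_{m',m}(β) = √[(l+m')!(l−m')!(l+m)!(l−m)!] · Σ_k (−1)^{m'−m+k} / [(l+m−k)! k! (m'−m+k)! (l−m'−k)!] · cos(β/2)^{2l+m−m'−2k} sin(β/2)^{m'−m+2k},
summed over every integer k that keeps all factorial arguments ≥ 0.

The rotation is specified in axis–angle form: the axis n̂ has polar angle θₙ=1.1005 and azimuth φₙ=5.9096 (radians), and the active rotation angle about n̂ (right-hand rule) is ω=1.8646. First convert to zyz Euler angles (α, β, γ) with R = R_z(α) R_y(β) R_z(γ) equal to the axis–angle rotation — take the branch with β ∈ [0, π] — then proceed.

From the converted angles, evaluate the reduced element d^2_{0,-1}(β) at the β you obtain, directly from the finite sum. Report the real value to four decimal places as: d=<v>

Axis–angle → zyz. n̂ = (sinθₙcosφₙ, sinθₙsinφₙ, cosθₙ) = (+0.829947, -0.325334, +0.453150), ω = 1.8646.
R = I cosω + sinω [n̂]ₓ + (1−cosω) n̂n̂ᵀ gives
  R = [+0.598694, -0.781936, +0.173612; +0.085529, -0.153101, -0.984502; +0.796398, +0.604265, -0.024783]
β = atan2(√(R₁₃²+R₂₃²), R₃₃) = 1.595582; α = atan2(R₂₃, R₁₃) mod 2π = 4.886939; γ = atan2(R₃₂, −R₃₁) mod 2π = 2.492517
d^2_{0,-1}(β=1.5956) via the finite sum:
Half-angle: c=0.698290, s=0.715815. N=√(2·2·1·6)=4.898979
k: max(0,(-1)−(0))=0 … min(2+(-1),2−(0))=1
  k=0: (−1)^1·4.8990/(2)·0.6983^3·0.7158^1 = -0.597013
  k=1: (−1)^2·4.8990/(2)·0.6983^1·0.7158^3 = +0.627356
d^2_{0,-1}(1.5956) = -0.597013 +0.627356 = +0.030343

d=0.0303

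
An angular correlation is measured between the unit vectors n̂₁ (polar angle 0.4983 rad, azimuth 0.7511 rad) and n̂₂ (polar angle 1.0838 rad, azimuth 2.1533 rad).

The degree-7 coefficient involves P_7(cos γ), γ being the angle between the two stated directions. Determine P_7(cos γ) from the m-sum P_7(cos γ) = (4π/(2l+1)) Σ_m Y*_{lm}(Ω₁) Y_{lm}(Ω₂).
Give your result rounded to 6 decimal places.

0.185354

Term-by-term m-sum for l=7 (normalisation 4π/15 = 0.837758):
  [-7]  conj(Y_{7,-7})(Ω₁) = +0.001477-0.002435i ; Y_{7,-7}(Ω₂) = -0.169497-0.124850i ; Δ = -0.000554+0.000228i
  [-6]  conj(Y_{7,-6})(Ω₁) = -0.004002-0.019173i ; Y_{7,-6}(Ω₂) = +0.391323-0.144367i ; Δ = -0.004334-0.006925i
  [-5]  conj(Y_{7,-5})(Ω₁) = -0.067541-0.047600i ; Y_{7,-5}(Ω₂) = -0.082956+0.355778i ; Δ = +0.022538-0.020081i
  [-4]  conj(Y_{7,-4})(Ω₁) = -0.234239+0.032339i ; Y_{7,-4}(Ω₂) = +0.022063+0.023250i ; Δ = -0.005920-0.004732i
  [-3]  conj(Y_{7,-3})(Ω₁) = -0.283452+0.348731i ; Y_{7,-3}(Ω₂) = -0.345450+0.061690i ; Δ = +0.076406-0.137955i
  [-2]  conj(Y_{7,-2})(Ω₁) = +0.032834+0.477897i ; Y_{7,-2}(Ω₂) = +0.050372-0.117245i ; Δ = +0.057685+0.020223i
  [-1]  conj(Y_{7,-1})(Ω₁) = +0.034205+0.031936i ; Y_{7,-1}(Ω₂) = -0.165523-0.251267i ; Δ = +0.002363-0.013881i
  [+0]  conj(Y_{7,0})(Ω₁) = -0.447406-0.000000i ; Y_{7,0}(Ω₂) = +0.167891+0.000000i ; Δ = -0.075116-0.000000i
  [+1]  conj(Y_{7,1})(Ω₁) = -0.034205+0.031936i ; Y_{7,1}(Ω₂) = +0.165523-0.251267i ; Δ = +0.002363+0.013881i
  [+2]  conj(Y_{7,2})(Ω₁) = +0.032834-0.477897i ; Y_{7,2}(Ω₂) = +0.050372+0.117245i ; Δ = +0.057685-0.020223i
  [+3]  conj(Y_{7,3})(Ω₁) = +0.283452+0.348731i ; Y_{7,3}(Ω₂) = +0.345450+0.061690i ; Δ = +0.076406+0.137955i
  [+4]  conj(Y_{7,4})(Ω₁) = -0.234239-0.032339i ; Y_{7,4}(Ω₂) = +0.022063-0.023250i ; Δ = -0.005920+0.004732i
  [+5]  conj(Y_{7,5})(Ω₁) = +0.067541-0.047600i ; Y_{7,5}(Ω₂) = +0.082956+0.355778i ; Δ = +0.022538+0.020081i
  [+6]  conj(Y_{7,6})(Ω₁) = -0.004002+0.019173i ; Y_{7,6}(Ω₂) = +0.391323+0.144367i ; Δ = -0.004334+0.006925i
  [+7]  conj(Y_{7,7})(Ω₁) = -0.001477-0.002435i ; Y_{7,7}(Ω₂) = +0.169497-0.124850i ; Δ = -0.000554-0.000228i
Σ over m = +0.221249-0.000000i; ×(4π/15) → +0.185354-0.000000i. Real part: 0.185354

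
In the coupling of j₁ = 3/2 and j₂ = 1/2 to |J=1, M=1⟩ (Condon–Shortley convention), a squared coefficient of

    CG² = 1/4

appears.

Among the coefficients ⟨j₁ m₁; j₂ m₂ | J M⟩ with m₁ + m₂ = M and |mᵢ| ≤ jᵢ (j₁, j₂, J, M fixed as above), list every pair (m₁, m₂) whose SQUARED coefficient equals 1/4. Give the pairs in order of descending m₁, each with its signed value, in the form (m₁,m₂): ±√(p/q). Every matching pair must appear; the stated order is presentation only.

Admissible pairs with m₁+m₂ = M = 1: (1/2,1/2), (3/2,-1/2)
  (m₁,m₂)=(3/2,-1/2): CG² = 3/4, CG = +√(3/4)
  (m₁,m₂)=(1/2,1/2): CG² = 1/4, CG = −√(1/4)   ← matches the target
Pairs with CG² = 1/4: (1/2,1/2): −√(1/4)

(1/2,1/2): −√(1/4)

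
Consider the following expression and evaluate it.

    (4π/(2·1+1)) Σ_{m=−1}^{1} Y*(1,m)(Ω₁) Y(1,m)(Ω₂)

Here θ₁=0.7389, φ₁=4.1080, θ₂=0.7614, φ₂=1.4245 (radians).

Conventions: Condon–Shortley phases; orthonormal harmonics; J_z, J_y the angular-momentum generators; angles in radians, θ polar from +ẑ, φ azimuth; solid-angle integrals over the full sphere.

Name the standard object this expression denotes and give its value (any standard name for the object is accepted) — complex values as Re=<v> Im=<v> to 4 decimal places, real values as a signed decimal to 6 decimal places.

Legendre polynomial (addition theorem), +0.118345

This sum is the spherical-harmonic addition theorem: it equals the Legendre polynomial P_l(cos γ) of the angle γ between the two directions.
Expand P_1 via completeness: Σ_{m} conj(Y_{1,m}) at Ω₁ times Y_{1,m} at Ω₂ —
  m=-1: Y*=-0.13222 - 0.19146j  Y=0.03475 - 0.23582j  product -0.04975 + 0.02453j
  m=+0: Y*=0.36118 + 0.00000j  Y=0.35369 + 0.00000j  product 0.12774 + 0.00000j
  m=+1: Y*=0.13222 - 0.19146j  Y=-0.03475 - 0.23582j  product -0.04975 - 0.02453j
Σ over m = 0.02825 + 0.00000j; ×(4π/3) → 0.11834 + 0.00000j. Real part: 0.118345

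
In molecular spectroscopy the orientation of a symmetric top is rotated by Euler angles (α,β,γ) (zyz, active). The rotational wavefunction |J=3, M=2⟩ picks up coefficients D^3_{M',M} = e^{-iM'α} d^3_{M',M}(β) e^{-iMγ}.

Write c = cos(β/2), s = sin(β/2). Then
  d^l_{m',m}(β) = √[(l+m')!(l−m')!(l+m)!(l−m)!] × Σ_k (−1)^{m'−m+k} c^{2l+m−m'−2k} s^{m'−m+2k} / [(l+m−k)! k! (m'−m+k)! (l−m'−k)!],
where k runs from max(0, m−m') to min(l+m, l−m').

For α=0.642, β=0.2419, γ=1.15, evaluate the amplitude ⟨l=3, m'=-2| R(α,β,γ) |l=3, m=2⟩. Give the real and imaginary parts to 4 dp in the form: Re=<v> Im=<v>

First d^3_{-2,2}(β=0.2419), then the phase factors e^{-i(-2)α} and e^{-i(2)γ}:
With c≡cos(β/2)=0.992694 and s≡sin(β/2)=0.120655, N=[1·120·120·1]^{1/2}=120.000000
Admissible k: 4..5 (factorial args all ≥0)
  k=4: (−1)^0·120.0000/(24)·0.9927^2·0.1207^4 = +0.001044
  k=5: (−1)^1·120.0000/(120)·0.9927^0·0.1207^6 = -0.000003
d^3_{-2,2}(0.2419) = +0.001044 -0.000003 = +0.001041
Attach z-rotation phases: D = e^{-i(-2)(0.6420)}·(+0.001041)·e^{-i(2)(1.1500)} = +0.000548-0.000885i

Re=0.0005 Im=-0.0009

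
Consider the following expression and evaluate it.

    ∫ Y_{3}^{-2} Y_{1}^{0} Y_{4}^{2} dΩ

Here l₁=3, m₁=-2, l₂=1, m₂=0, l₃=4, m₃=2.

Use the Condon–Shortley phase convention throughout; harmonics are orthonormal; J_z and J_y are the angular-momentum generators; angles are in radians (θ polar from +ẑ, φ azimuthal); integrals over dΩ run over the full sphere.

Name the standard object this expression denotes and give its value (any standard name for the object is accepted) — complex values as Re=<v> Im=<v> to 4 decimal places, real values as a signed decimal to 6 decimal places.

Gaunt coefficient, +0.213244

This is a Gaunt coefficient — the integral of a triple product of spherical harmonics over the sphere.
Checks pass: Σm=0; 8 even; l₃=4∈[2,4].
(2·3+1)(2·1+1)(2·4+1) = 189
Δ: 0! 6! 2! / 9! → 1/252
sum: t=0:+1/36 = 1/36
3j²(3 1 4; 0 0 0) = Δ·Π!·Σ² = 4/63  (sign +1)
sum: t=0:+1/120 = 1/120
3j²(3 1 4; -2 0 2) = Δ·Π!·Σ² = 1/21  (sign +1)
combine: 4πI² = 189·4/63·1/21 = 4/7
take √, sign +1: I = 0.21324362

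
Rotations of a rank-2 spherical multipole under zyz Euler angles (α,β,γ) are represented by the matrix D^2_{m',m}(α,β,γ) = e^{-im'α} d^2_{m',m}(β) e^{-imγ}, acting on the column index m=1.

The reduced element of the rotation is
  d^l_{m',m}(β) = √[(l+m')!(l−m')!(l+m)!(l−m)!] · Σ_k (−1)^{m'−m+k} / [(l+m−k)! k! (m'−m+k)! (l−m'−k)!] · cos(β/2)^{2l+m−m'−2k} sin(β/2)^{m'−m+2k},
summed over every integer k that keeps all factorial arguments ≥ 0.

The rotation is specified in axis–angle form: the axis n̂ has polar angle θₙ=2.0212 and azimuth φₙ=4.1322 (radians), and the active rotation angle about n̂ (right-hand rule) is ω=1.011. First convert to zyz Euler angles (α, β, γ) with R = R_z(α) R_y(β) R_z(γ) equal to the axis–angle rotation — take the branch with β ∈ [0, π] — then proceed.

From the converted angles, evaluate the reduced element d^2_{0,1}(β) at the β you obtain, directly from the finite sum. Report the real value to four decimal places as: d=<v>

d=0.5957

Axis–angle → zyz. n̂ = (sinθₙcosφₙ, sinθₙsinφₙ, cosθₙ) = (-0.493513, -0.752950, -0.435329), ω = 1.0110.
R = I cosω + sinω [n̂]ₓ + (1−cosω) n̂n̂ᵀ gives
  R = [+0.645237, +0.543153, -0.537265; -0.194611, +0.796898, +0.571909; +0.738780, -0.264460, +0.619892]
β = atan2(√(R₁₃²+R₂₃²), R₃₃) = 0.902191; α = atan2(R₂₃, R₁₃) mod 2π = 2.324970; γ = atan2(R₃₂, −R₃₁) mod 2π = 3.485348
d^2_{0,1}(β=0.9022) via the finite sum:
c=cos(0.902191/2)=0.899970, s=sin(0.902191/2)=0.435952; N=√[2·2·6·1]=4.898979
k∈{1,2} keeps every argument non-negative
  k=1: (−1)^0·4.8990/(2)·0.9000^3·0.4360^1 = +0.778392
  k=2: (−1)^1·4.8990/(2)·0.9000^1·0.4360^3 = -0.182650
d^2_{0,1}(0.9022) = +0.778392 -0.182650 = +0.595742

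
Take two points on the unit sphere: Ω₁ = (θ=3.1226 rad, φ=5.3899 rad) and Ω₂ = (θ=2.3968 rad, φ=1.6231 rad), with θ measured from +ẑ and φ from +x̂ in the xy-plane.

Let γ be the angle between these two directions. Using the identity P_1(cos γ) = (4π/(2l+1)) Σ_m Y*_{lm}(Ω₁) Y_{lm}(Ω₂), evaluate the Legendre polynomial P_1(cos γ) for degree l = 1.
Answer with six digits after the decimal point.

Expand P_1 via completeness: Σ_{m} conj(Y_{1,m}) at Ω₁ times Y_{1,m} at Ω₂ —
  m=-1: (0.00411 - 0.00511j) × (-0.01224 - 0.23386j) = -0.00125 - 0.00090j  (running Σ = -0.00125 - 0.00090j)
  m=0: (-0.48851 + 0.00000j) × (-0.35923 + 0.00000j) = 0.17549 + 0.00000j  (running Σ = 0.17425 - 0.00090j)
  m=1: (-0.00411 - 0.00511j) × (0.01224 - 0.23386j) = -0.00125 + 0.00090j  (running Σ = 0.17300 + 0.00000j)
Accumulated sum 0.17300 + 0.00000j; after 4π/(2l+1) scaling, 0.72466 + 0.00000j ⇒ P_1 = 0.724658

0.724658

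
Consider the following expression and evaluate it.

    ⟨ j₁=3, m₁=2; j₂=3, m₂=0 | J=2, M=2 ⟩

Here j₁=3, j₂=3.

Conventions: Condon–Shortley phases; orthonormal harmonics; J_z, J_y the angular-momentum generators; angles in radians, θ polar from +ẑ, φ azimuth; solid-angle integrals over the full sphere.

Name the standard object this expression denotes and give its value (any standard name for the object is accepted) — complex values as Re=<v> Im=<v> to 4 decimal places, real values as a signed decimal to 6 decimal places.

Clebsch–Gordan coefficient, −√(5/21) ≈ -0.487950

This is a Clebsch–Gordan (vector-coupling) coefficient.
√[5·4!2!2!/9! · 5!1!3!3!4!0!] = √(960/7)
  +(−1)^1/∏(1,3,0,2,2,0)! = -1/24  (running -1/24)
⟨..|..⟩ = √(960/7)·(-1/24) = -0.487950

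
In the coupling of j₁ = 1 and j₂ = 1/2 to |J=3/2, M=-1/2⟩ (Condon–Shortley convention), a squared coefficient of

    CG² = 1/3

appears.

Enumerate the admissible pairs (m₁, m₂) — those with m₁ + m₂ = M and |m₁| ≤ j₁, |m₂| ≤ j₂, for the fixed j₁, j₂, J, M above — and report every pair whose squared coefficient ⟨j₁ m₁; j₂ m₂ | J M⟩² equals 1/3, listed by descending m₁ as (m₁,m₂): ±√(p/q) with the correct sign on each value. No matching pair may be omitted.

(-1,1/2): +√(1/3)

Admissible pairs with m₁+m₂ = M = -1/2: (-1,1/2), (0,-1/2)
  (m₁,m₂)=(0,-1/2): CG² = 2/3, CG = +√(2/3)
  (m₁,m₂)=(-1,1/2): CG² = 1/3, CG = +√(1/3)   ← matches the target
Pairs with CG² = 1/3: (-1,1/2): +√(1/3)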